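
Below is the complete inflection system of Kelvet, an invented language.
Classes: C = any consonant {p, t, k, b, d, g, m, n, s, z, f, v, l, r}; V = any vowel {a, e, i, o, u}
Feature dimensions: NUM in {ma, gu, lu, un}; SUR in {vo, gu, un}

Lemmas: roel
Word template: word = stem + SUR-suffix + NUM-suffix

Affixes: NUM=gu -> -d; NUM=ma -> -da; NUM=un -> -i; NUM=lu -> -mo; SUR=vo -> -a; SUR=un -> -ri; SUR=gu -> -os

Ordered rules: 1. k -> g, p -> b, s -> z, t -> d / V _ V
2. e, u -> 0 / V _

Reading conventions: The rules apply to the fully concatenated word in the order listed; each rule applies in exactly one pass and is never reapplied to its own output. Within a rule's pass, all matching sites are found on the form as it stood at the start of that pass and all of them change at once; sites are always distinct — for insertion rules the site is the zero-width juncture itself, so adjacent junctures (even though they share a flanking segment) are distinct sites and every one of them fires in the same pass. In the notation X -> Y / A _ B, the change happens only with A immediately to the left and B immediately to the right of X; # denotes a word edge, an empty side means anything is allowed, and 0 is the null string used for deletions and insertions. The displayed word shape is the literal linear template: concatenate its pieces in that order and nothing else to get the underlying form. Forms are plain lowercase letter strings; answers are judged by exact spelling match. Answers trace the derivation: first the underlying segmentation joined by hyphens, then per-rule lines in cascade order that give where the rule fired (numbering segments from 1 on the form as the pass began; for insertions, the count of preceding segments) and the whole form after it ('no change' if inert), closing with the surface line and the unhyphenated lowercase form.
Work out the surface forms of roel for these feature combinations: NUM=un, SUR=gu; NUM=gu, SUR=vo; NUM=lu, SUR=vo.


cell NUM=un, SUR=gu:
underlying: roel-os-i
1. k -> g, p -> b, s -> z, t -> d / V _ V: fires at position(s) 6: roelozi
2. e, u -> 0 / V _: fires at position(s) 3: rolozi
surface: rolozi

cell NUM=gu, SUR=vo:
underlying: roel-a-d
1. k -> g, p -> b, s -> z, t -> d / V _ V: no change
2. e, u -> 0 / V _: fires at position(s) 3: rolad
surface: rolad

cell NUM=lu, SUR=vo:
underlying: roel-a-mo
1. k -> g, p -> b, s -> z, t -> d / V _ V: no change
2. e, u -> 0 / V _: fires at position(s) 3: rolamo
surface: rolamo


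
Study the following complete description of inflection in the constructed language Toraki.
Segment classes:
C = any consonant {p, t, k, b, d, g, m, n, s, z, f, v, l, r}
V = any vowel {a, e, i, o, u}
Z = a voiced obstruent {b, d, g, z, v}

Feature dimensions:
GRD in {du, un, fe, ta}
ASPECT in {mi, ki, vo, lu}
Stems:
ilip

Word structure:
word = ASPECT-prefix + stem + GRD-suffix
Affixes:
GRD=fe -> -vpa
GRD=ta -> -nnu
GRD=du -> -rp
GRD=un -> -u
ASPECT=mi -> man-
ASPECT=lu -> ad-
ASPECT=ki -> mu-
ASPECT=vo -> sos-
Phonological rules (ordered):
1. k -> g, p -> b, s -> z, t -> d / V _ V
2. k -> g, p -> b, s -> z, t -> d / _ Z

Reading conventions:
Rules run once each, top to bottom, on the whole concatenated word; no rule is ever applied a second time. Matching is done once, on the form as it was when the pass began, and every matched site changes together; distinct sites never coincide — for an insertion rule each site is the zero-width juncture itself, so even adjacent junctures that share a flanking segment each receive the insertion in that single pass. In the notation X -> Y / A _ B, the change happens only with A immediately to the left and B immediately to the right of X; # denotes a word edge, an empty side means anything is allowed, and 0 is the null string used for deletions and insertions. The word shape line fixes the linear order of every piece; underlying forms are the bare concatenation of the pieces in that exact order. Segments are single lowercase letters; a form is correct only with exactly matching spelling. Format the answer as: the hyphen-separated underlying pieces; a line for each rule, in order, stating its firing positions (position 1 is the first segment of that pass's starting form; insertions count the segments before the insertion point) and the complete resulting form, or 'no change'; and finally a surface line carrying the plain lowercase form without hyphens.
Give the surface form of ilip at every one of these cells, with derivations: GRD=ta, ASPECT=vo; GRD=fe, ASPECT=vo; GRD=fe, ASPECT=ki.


cell GRD=ta, ASPECT=vo:
underlying: sos-ilip-nnu
1. k -> g, p -> b, s -> z, t -> d / V _ V: fires at position(s) 3: sozilipnnu
2. k -> g, p -> b, s -> z, t -> d / _ Z: no change
surface: sozilipnnu

cell GRD=fe, ASPECT=vo:
underlying: sos-ilip-vpa
1. k -> g, p -> b, s -> z, t -> d / V _ V: fires at position(s) 3: sozilipvpa
2. k -> g, p -> b, s -> z, t -> d / _ Z: fires at position(s) 7: sozilibvpa
surface: sozilibvpa

cell GRD=fe, ASPECT=ki:
underlying: mu-ilip-vpa
1. k -> g, p -> b, s -> z, t -> d / V _ V: no change
2. k -> g, p -> b, s -> z, t -> d / _ Z: fires at position(s) 6: muilibvpa
surface: muilibvpa


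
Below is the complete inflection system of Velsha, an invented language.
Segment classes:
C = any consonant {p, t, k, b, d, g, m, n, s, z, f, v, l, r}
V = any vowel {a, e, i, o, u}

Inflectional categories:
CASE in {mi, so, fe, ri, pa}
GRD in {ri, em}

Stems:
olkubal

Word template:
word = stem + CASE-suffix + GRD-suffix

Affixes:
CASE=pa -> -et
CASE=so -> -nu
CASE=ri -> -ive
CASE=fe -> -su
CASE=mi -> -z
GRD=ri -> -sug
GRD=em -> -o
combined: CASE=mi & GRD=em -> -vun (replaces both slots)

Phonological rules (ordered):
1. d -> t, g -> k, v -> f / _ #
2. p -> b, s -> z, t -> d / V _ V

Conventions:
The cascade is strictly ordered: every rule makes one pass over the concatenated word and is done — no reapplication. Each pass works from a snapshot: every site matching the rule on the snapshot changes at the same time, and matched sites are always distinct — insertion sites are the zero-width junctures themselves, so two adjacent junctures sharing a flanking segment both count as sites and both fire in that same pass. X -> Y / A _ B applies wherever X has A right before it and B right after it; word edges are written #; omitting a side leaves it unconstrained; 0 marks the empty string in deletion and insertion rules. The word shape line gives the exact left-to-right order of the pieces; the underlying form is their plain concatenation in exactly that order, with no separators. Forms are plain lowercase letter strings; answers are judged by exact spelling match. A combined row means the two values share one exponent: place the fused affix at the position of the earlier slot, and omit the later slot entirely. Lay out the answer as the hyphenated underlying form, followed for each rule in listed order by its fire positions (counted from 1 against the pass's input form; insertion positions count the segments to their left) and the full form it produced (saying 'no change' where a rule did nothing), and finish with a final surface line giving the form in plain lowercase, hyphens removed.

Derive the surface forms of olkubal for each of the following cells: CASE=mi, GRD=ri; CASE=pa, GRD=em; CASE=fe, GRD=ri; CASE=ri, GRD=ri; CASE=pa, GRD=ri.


cell CASE=mi, GRD=ri:
underlying: olkubal-z-sug
1. d -> t, g -> k, v -> f / _ #: fires at position(s) 11: olkubalzsuk
2. p -> b, s -> z, t -> d / V _ V: no change
surface: olkubalzsuk

cell CASE=pa, GRD=em:
underlying: olkubal-et-o
1. d -> t, g -> k, v -> f / _ #: no change
2. p -> b, s -> z, t -> d / V _ V: fires at position(s) 9: olkubaledo
surface: olkubaledo

cell CASE=fe, GRD=ri:
underlying: olkubal-su-sug
1. d -> t, g -> k, v -> f / _ #: fires at position(s) 12: olkubalsusuk
2. p -> b, s -> z, t -> d / V _ V: fires at position(s) 10: olkubalsuzuk
surface: olkubalsuzuk

cell CASE=ri, GRD=ri:
underlying: olkubal-ive-sug
1. d -> t, g -> k, v -> f / _ #: fires at position(s) 13: olkubalivesuk
2. p -> b, s -> z, t -> d / V _ V: fires at position(s) 11: olkubalivezuk
surface: olkubalivezuk

cell CASE=pa, GRD=ri:
underlying: olkubal-et-sug
1. d -> t, g -> k, v -> f / _ #: fires at position(s) 12: olkubaletsuk
2. p -> b, s -> z, t -> d / V _ V: no change
surface: olkubaletsuk


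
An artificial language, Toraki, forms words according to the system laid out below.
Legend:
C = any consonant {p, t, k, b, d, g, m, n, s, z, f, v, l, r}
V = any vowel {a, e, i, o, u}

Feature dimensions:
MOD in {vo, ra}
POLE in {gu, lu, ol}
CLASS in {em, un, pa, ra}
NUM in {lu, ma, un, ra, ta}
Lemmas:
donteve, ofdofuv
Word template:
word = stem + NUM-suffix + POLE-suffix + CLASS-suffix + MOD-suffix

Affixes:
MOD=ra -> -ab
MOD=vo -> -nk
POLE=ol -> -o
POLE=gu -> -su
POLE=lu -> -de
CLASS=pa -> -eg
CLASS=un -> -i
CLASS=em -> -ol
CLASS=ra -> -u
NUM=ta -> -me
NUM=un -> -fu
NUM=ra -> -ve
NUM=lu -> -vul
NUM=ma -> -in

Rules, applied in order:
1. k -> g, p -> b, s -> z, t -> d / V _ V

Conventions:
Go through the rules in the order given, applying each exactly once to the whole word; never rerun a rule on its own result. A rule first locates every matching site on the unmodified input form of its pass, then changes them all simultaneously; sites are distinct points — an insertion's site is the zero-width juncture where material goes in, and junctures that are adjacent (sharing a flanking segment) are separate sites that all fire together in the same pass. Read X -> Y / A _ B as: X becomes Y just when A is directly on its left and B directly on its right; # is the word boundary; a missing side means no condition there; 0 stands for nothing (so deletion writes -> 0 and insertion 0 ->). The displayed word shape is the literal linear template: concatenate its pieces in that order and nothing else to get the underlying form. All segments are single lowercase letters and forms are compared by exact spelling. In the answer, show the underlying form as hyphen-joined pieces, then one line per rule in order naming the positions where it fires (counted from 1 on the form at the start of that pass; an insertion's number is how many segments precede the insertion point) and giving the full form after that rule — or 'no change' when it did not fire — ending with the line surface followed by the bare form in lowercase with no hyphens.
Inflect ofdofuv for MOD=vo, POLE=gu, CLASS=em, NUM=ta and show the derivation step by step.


underlying: ofdofuv-me-su-ol-nk
1. k -> g, p -> b, s -> z, t -> d / V _ V: fires at position(s) 10: ofdofuvmezuolnk
surface: ofdofuvmezuolnk


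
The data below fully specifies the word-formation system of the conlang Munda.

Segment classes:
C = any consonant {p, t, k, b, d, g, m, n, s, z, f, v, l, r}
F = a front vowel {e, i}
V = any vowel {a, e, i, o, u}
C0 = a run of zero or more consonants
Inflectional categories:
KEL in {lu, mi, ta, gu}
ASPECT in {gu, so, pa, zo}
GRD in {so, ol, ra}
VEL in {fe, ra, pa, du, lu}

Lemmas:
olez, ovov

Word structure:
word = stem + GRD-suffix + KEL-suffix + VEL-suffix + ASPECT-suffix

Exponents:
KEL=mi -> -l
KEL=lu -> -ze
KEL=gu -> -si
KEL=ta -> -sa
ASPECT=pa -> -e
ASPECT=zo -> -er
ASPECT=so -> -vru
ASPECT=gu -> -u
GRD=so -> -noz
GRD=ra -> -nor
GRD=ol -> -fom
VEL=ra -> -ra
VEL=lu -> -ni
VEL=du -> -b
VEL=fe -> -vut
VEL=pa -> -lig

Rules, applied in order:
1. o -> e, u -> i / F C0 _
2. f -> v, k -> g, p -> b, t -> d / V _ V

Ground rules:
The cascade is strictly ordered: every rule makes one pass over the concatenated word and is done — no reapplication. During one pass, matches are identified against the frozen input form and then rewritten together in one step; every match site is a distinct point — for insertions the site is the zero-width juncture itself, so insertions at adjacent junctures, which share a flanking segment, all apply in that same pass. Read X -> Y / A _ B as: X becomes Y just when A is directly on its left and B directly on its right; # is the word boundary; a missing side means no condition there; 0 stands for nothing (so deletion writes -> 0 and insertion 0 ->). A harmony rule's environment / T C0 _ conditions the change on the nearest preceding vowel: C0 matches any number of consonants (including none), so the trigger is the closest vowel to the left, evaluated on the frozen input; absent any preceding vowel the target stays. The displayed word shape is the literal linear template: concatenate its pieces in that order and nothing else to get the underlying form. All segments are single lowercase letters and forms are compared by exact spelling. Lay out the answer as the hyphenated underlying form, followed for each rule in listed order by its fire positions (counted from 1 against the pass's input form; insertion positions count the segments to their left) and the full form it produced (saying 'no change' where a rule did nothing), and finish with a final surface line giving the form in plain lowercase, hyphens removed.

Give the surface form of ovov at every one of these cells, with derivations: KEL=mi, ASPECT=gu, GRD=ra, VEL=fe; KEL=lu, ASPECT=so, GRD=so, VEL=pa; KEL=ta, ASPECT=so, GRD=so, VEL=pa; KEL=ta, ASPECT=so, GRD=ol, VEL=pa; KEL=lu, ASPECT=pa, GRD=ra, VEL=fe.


cell KEL=mi, ASPECT=gu, GRD=ra, VEL=fe:
underlying: ovov-nor-l-vut-u
1. o -> e, u -> i / F C0 _: no change
2. f -> v, k -> g, p -> b, t -> d / V _ V: fires at position(s) 11: ovovnorlvudu
surface: ovovnorlvudu

cell KEL=lu, ASPECT=so, GRD=so, VEL=pa:
underlying: ovov-noz-ze-lig-vru
1. o -> e, u -> i / F C0 _: fires at position(s) 15: ovovnozzeligvri
2. f -> v, k -> g, p -> b, t -> d / V _ V: no change
surface: ovovnozzeligvri

cell KEL=ta, ASPECT=so, GRD=so, VEL=pa:
underlying: ovov-noz-sa-lig-vru
1. o -> e, u -> i / F C0 _: fires at position(s) 15: ovovnozsaligvri
2. f -> v, k -> g, p -> b, t -> d / V _ V: no change
surface: ovovnozsaligvri

cell KEL=ta, ASPECT=so, GRD=ol, VEL=pa:
underlying: ovov-fom-sa-lig-vru
1. o -> e, u -> i / F C0 _: fires at position(s) 15: ovovfomsaligvri
2. f -> v, k -> g, p -> b, t -> d / V _ V: no change
surface: ovovfomsaligvri

cell KEL=lu, ASPECT=pa, GRD=ra, VEL=fe:
underlying: ovov-nor-ze-vut-e
1. o -> e, u -> i / F C0 _: fires at position(s) 11: ovovnorzevite
2. f -> v, k -> g, p -> b, t -> d / V _ V: fires at position(s) 12: ovovnorzevide
surface: ovovnorzevide


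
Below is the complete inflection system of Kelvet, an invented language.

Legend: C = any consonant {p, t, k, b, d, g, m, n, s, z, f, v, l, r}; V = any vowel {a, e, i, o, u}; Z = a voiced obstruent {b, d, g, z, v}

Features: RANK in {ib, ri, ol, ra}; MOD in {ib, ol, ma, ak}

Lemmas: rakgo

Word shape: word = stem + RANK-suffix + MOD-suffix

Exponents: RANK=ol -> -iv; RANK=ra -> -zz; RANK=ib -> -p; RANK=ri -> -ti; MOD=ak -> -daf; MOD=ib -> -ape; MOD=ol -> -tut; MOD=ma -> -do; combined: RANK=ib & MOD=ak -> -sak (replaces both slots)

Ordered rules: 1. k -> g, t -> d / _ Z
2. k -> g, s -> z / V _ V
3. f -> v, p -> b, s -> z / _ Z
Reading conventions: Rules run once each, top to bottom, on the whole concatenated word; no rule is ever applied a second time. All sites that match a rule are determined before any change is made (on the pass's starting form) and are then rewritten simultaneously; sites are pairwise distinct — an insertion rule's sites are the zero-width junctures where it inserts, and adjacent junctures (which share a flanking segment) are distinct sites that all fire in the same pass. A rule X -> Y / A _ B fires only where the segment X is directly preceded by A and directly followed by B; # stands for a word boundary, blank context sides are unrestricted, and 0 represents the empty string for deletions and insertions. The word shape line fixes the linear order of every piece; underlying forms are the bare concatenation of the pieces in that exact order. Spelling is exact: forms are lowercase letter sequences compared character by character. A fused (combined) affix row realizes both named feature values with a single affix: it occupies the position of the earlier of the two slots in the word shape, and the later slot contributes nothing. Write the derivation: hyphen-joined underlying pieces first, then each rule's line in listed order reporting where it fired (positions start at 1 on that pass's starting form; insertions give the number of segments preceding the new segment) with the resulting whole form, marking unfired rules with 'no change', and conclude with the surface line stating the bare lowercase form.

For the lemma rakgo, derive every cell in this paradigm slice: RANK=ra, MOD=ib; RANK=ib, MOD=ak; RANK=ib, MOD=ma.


cell RANK=ra, MOD=ib:
underlying: rakgo-zz-ape
1. k -> g, t -> d / _ Z: fires at position(s) 3: raggozzape
2. k -> g, s -> z / V _ V: no change
3. f -> v, p -> b, s -> z / _ Z: no change
surface: raggozzape

cell RANK=ib, MOD=ak:
underlying: rakgo-sak
1. k -> g, t -> d / _ Z: fires at position(s) 3: raggosak
2. k -> g, s -> z / V _ V: fires at position(s) 6: raggozak
3. f -> v, p -> b, s -> z / _ Z: no change
surface: raggozak

cell RANK=ib, MOD=ma:
underlying: rakgo-p-do
1. k -> g, t -> d / _ Z: fires at position(s) 3: raggopdo
2. k -> g, s -> z / V _ V: no change
3. f -> v, p -> b, s -> z / _ Z: fires at position(s) 6: raggobdo
surface: raggobdo


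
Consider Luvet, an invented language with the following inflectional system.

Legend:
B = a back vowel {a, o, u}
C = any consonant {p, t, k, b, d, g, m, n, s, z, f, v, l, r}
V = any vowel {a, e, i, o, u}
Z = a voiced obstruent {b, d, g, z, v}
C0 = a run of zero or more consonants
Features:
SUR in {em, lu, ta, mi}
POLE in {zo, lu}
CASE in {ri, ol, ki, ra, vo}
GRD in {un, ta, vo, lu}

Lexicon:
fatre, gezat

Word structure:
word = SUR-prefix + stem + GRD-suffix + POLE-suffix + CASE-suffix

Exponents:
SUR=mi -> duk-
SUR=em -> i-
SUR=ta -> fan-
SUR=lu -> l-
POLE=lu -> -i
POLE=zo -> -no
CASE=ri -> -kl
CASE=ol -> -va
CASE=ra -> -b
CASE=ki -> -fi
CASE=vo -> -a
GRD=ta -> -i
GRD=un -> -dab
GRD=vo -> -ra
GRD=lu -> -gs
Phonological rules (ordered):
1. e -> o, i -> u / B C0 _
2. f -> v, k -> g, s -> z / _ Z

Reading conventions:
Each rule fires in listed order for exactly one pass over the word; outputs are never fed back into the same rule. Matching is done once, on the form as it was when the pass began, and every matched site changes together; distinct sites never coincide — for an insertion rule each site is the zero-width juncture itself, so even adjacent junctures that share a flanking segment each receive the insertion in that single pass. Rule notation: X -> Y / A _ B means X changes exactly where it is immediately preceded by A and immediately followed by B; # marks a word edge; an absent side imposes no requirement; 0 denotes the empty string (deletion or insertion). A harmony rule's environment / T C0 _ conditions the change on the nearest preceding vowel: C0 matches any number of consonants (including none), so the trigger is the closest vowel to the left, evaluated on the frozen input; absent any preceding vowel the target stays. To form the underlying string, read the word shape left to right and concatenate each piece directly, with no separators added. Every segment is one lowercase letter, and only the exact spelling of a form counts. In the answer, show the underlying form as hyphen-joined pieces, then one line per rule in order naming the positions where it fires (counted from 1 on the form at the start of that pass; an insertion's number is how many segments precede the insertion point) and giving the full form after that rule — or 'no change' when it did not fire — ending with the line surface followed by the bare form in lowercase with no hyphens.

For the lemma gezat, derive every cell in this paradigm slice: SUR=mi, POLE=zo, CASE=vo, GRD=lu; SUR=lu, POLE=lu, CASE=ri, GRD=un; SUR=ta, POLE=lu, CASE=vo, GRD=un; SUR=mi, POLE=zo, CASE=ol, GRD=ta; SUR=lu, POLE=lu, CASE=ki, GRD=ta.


cell SUR=mi, POLE=zo, CASE=vo, GRD=lu:
underlying: duk-gezat-gs-no-a
1. e -> o, i -> u / B C0 _: fires at position(s) 5: dukgozatgsnoa
2. f -> v, k -> g, s -> z / _ Z: fires at position(s) 3: duggozatgsnoa
surface: duggozatgsnoa

cell SUR=lu, POLE=lu, CASE=ri, GRD=un:
underlying: l-gezat-dab-i-kl
1. e -> o, i -> u / B C0 _: fires at position(s) 10: lgezatdabukl
2. f -> v, k -> g, s -> z / _ Z: no change
surface: lgezatdabukl

cell SUR=ta, POLE=lu, CASE=vo, GRD=un:
underlying: fan-gezat-dab-i-a
1. e -> o, i -> u / B C0 _: fires at position(s) 5, 12: fangozatdabua
2. f -> v, k -> g, s -> z / _ Z: no change
surface: fangozatdabua

cell SUR=mi, POLE=zo, CASE=ol, GRD=ta:
underlying: duk-gezat-i-no-va
1. e -> o, i -> u / B C0 _: fires at position(s) 5, 9: dukgozatunova
2. f -> v, k -> g, s -> z / _ Z: fires at position(s) 3: duggozatunova
surface: duggozatunova

cell SUR=lu, POLE=lu, CASE=ki, GRD=ta:
underlying: l-gezat-i-i-fi
1. e -> o, i -> u / B C0 _: fires at position(s) 7: lgezatuifi
2. f -> v, k -> g, s -> z / _ Z: no change
surface: lgezatuifi


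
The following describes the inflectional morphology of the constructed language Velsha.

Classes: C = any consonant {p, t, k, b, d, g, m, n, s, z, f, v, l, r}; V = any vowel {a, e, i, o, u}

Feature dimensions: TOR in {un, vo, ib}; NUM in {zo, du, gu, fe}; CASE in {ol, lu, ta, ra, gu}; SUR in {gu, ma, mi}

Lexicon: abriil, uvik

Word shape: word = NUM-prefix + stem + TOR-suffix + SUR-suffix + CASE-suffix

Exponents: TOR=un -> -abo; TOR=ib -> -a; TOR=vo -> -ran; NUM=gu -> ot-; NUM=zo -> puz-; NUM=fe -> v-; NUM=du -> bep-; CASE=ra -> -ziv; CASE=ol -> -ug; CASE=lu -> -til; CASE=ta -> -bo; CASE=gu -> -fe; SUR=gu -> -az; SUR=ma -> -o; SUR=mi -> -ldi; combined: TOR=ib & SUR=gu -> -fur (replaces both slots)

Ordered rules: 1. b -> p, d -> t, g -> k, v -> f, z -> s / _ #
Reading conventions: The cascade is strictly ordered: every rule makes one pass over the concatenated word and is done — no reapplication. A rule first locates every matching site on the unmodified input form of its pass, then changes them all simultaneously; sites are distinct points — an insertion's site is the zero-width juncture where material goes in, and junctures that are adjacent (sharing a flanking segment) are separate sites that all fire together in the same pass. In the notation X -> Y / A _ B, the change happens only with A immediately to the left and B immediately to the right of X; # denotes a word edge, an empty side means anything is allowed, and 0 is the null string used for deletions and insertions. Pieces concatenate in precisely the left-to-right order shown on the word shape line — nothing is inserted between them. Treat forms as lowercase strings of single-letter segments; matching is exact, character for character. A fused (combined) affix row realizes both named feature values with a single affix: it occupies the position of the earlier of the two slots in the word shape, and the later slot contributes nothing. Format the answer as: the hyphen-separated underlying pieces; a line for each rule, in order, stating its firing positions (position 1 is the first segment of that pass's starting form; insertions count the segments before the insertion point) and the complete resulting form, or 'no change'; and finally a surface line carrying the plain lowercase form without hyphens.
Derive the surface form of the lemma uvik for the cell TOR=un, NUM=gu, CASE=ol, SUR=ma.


underlying: ot-uvik-abo-o-ug
1. b -> p, d -> t, g -> k, v -> f, z -> s / _ #: fires at position(s) 12: otuvikaboouk
surface: otuvikaboouk


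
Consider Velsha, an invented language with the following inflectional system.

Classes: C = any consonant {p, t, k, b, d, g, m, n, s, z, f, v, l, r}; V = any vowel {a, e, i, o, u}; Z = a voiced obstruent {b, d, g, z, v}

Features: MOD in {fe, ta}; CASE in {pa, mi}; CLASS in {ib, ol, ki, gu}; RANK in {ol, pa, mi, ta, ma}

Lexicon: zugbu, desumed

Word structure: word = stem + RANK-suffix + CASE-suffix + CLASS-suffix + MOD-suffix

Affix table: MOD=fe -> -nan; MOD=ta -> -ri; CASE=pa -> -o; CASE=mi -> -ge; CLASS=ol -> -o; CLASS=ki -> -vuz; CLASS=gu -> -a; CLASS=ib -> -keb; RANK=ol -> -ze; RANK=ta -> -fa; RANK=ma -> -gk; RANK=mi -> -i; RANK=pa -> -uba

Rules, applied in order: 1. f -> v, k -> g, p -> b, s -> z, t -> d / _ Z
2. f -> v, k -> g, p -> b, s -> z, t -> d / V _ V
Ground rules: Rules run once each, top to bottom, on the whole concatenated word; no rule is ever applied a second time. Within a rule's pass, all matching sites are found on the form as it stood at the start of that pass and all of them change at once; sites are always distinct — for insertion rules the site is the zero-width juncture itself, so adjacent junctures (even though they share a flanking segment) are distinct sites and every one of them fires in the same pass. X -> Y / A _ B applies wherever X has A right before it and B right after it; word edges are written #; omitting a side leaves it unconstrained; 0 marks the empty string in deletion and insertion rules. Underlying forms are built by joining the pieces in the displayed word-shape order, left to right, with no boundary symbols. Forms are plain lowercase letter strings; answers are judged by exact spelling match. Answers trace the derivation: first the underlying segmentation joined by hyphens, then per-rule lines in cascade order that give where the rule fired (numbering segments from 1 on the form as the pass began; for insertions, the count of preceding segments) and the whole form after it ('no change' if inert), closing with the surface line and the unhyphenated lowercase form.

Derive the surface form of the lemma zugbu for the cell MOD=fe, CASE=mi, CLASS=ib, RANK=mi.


underlying: zugbu-i-ge-keb-nan
1. f -> v, k -> g, p -> b, s -> z, t -> d / _ Z: no change
2. f -> v, k -> g, p -> b, s -> z, t -> d / V _ V: fires at position(s) 9: zugbuigegebnan
surface: zugbuigegebnan


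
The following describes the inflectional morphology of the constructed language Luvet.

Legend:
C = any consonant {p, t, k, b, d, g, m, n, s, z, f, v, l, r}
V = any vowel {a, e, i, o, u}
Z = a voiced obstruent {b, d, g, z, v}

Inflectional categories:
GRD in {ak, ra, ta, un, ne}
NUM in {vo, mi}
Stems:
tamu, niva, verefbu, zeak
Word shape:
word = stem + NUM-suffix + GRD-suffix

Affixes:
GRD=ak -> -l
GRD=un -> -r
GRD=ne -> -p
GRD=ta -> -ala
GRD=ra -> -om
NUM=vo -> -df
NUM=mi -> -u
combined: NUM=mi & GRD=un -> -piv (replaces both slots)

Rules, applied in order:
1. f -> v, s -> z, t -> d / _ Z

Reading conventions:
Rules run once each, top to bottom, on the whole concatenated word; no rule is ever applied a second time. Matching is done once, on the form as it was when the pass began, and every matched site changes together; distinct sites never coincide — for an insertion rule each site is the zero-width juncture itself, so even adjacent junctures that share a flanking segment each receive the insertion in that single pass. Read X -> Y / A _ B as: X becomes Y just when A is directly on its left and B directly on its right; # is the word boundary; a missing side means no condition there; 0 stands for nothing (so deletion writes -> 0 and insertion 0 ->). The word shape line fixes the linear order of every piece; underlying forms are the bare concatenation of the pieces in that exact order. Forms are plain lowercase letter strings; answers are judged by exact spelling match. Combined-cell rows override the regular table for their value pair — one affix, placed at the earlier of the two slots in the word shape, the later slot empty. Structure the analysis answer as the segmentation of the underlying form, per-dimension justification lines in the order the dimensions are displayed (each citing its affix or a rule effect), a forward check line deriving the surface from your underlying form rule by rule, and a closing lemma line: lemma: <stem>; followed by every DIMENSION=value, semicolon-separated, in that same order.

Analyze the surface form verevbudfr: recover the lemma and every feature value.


underlying: verefbu-df-r
GRD=un - signalled by the affix -r
NUM=vo - signalled by the affix -df
check: verefbudfr -> verevbudfr
lemma: verefbu; GRD=un; NUM=vo


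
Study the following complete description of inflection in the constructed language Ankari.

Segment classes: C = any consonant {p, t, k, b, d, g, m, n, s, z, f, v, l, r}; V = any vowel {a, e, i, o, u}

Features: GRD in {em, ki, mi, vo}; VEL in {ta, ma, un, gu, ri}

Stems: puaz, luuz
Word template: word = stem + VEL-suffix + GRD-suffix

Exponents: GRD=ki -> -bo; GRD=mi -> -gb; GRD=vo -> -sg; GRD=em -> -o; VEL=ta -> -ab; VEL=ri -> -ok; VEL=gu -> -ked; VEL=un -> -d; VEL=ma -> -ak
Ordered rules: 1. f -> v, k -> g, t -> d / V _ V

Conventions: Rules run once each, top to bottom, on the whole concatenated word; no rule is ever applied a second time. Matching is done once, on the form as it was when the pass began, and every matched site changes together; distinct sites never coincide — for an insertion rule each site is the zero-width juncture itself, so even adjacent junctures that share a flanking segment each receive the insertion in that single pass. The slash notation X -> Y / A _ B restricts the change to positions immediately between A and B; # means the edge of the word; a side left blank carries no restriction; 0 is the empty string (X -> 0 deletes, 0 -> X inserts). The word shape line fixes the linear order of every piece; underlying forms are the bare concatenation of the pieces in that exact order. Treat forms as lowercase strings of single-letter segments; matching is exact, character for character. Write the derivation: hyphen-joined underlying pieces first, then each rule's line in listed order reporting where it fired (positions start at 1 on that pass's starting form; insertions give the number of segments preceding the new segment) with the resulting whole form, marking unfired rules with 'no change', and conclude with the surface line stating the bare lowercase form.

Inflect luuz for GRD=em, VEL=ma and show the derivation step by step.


underlying: luuz-ak-o
1. f -> v, k -> g, t -> d / V _ V: fires at position(s) 6: luuzago
surface: luuzago


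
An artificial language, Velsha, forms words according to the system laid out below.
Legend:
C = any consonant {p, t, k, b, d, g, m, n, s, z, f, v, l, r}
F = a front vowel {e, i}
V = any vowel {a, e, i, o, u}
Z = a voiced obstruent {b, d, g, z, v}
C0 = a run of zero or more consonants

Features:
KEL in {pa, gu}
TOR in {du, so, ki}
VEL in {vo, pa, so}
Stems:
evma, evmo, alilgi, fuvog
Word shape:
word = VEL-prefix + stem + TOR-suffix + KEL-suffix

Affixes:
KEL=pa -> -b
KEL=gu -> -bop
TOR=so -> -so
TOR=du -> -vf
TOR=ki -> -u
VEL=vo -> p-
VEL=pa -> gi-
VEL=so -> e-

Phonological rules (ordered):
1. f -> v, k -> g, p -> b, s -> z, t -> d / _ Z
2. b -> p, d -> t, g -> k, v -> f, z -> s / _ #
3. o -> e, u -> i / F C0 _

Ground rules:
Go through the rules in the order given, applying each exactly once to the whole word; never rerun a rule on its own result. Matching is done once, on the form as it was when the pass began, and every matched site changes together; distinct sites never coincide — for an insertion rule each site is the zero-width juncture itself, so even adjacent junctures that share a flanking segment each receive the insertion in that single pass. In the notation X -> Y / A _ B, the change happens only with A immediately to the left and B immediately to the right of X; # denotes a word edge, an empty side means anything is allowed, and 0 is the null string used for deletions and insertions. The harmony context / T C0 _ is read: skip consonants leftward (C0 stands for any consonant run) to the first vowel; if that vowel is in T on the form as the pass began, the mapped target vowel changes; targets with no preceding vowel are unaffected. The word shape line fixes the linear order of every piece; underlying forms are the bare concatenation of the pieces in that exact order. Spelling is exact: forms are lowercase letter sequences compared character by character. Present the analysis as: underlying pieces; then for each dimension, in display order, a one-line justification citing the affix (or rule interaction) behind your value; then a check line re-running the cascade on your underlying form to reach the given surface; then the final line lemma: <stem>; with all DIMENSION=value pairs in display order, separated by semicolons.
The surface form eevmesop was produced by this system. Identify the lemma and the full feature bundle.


underlying: e-evmo-so-b
KEL=pa - signalled by the affix -b
TOR=so - signalled by the affix -so
VEL=so - signalled by the affix e-
check: eevmosob -> eevmosob -> eevmosop -> eevmesop
lemma: evmo; KEL=pa; TOR=so; VEL=so


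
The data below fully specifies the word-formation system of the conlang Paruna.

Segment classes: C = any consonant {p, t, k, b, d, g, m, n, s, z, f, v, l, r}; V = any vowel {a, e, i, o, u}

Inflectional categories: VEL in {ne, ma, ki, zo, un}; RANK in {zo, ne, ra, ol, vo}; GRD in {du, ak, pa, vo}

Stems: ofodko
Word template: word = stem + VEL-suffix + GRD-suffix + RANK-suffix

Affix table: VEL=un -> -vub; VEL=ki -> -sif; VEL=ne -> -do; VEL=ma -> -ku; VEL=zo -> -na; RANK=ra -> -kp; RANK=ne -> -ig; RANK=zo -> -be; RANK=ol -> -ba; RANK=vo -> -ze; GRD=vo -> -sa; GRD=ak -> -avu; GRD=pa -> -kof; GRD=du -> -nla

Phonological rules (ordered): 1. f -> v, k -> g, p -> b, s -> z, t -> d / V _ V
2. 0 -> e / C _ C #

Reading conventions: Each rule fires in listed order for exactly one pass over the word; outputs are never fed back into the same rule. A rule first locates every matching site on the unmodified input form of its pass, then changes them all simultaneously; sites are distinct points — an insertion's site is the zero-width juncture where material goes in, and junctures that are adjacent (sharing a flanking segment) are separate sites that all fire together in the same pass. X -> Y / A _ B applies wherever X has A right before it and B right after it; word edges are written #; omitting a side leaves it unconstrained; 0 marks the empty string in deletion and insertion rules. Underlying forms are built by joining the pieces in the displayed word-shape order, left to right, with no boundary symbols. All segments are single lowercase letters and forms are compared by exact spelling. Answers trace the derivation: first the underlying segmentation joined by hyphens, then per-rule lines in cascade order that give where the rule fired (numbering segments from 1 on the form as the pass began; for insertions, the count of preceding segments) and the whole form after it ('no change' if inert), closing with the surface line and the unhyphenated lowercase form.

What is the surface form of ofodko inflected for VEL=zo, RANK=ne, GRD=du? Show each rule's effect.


underlying: ofodko-na-nla-ig
1. f -> v, k -> g, p -> b, s -> z, t -> d / V _ V: fires at position(s) 2: ovodkonanlaig
2. 0 -> e / C _ C #: no change
surface: ovodkonanlaig


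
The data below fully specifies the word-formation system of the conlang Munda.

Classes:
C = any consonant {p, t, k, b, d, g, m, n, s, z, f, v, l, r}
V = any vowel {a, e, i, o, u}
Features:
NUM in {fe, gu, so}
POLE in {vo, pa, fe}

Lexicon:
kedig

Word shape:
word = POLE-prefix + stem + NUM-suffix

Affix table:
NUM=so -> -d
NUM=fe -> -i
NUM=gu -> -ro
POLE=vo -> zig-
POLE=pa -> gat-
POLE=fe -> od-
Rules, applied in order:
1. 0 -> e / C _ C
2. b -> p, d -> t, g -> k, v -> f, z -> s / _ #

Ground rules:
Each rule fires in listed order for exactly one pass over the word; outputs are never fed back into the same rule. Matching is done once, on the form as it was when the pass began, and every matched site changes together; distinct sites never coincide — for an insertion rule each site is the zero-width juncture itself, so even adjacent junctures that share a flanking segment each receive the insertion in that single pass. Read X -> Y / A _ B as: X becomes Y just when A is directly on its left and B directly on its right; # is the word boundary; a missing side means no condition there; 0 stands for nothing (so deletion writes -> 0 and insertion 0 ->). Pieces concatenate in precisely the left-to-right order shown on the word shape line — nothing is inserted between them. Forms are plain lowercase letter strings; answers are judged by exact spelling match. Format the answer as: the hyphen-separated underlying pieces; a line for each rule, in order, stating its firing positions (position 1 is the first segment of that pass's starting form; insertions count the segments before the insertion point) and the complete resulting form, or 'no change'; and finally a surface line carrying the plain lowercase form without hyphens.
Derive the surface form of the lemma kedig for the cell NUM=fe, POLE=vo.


underlying: zig-kedig-i
1. 0 -> e / C _ C: inserts after position(s) 3: zigekedigi
2. b -> p, d -> t, g -> k, v -> f, z -> s / _ #: no change
surface: zigekedigi


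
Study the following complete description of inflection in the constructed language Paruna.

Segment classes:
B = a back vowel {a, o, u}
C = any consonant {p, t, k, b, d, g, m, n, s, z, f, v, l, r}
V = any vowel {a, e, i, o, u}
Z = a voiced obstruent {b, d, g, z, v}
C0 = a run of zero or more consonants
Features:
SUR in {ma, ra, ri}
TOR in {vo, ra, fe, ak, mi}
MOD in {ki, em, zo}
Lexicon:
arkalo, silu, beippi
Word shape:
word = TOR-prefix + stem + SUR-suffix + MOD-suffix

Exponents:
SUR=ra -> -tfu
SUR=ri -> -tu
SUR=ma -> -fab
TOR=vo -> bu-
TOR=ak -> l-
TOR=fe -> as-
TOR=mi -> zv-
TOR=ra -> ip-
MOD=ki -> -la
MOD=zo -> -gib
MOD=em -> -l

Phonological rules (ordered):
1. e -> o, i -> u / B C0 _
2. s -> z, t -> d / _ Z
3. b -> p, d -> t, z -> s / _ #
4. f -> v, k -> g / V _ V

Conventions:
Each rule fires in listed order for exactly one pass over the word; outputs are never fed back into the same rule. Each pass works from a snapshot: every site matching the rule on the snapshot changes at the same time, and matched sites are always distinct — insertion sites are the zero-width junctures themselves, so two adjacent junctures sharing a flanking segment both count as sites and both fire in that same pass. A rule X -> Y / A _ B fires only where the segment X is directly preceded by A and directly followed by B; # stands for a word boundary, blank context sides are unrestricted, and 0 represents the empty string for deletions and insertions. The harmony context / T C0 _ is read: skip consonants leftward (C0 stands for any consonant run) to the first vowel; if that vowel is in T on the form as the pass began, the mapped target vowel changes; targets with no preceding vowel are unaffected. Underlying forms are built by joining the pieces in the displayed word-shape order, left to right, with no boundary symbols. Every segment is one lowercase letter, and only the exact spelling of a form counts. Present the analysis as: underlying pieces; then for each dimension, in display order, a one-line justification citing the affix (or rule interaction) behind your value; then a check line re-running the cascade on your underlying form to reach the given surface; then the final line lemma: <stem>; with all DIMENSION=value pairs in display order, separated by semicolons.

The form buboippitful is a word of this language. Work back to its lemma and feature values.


underlying: bu-beippi-tfu-l
SUR=ra - signalled by the affix -tfu
TOR=vo - signalled by the affix bu-
MOD=em - signalled by the affix -l
check: bubeippitful -> buboippitful -> buboippitful -> buboippitful -> buboippitful
lemma: beippi; SUR=ra; TOR=vo; MOD=em


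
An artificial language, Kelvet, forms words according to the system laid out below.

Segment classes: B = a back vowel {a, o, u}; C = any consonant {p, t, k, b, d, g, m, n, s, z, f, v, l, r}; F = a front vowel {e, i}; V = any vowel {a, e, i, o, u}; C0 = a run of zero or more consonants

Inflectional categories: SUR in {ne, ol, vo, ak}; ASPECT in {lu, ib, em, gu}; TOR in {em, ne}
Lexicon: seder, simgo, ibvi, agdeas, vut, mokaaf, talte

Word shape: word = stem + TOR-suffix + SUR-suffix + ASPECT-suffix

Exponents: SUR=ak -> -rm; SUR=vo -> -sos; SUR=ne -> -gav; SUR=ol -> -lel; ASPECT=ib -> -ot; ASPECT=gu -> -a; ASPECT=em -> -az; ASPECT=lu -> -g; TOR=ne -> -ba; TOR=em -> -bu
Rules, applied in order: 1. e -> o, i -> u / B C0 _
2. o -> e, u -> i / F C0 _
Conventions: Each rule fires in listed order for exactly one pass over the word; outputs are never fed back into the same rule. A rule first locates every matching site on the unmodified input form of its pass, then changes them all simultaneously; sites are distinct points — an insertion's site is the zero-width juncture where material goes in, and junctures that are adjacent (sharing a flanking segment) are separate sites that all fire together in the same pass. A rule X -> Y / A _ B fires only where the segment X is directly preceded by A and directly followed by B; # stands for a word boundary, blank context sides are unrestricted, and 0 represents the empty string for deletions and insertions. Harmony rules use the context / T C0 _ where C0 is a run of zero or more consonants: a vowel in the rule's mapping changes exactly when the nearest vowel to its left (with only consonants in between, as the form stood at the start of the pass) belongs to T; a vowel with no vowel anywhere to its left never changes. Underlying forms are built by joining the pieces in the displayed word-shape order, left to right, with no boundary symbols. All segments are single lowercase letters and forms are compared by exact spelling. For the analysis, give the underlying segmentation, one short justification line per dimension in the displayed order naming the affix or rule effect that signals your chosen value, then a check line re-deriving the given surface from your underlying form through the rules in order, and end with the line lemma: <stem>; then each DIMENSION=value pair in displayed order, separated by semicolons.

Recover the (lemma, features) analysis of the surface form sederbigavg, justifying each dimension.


underlying: seder-bu-gav-g
SUR=ne - signalled by the affix -gav
ASPECT=lu - signalled by the affix -g
TOR=em - signalled by the affix -bu
check: sederbugavg -> sederbugavg -> sederbigavg
lemma: seder; SUR=ne; ASPECT=lu; TOR=em
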